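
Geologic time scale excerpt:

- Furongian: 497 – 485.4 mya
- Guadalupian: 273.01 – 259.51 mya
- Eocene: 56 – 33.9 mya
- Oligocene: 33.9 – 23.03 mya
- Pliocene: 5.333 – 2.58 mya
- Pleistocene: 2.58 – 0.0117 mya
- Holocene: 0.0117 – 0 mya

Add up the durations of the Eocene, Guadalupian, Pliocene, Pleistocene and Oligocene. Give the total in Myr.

51.7913 million years

Duration is start − end for each: (56 − 33.9) + (273.01 − 259.51) + (5.333 − 2.58) + (2.58 − 0.0117) + (33.9 − 23.03).
That is 22.1 + 13.5 + 2.753 + 2.5683 + 10.87, which totals 51.7913 million years.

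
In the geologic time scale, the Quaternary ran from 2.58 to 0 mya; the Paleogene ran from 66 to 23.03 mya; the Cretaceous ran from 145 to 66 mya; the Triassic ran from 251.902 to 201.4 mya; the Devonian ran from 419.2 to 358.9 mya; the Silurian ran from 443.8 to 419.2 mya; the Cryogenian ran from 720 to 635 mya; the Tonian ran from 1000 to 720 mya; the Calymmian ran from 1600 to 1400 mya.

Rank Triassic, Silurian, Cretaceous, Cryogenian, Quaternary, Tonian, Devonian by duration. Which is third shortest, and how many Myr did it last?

Start − end for each: Triassic 251.902 − 201.4 = 50.502; Silurian 443.8 − 419.2 = 24.6; Cretaceous 145 − 66 = 79; Cryogenian 720 − 635 = 85; Quaternary 2.58 − 0 = 2.58; Tonian 1000 − 720 = 280; Devonian 419.2 − 358.9 = 60.3.
Ranking these from shortest: Quaternary < Silurian < Triassic < Devonian < Cretaceous < Cryogenian < Tonian.
Position 3 in that ranking is Triassic, which lasted 50.502 Myr.

Triassic, 50.502 million years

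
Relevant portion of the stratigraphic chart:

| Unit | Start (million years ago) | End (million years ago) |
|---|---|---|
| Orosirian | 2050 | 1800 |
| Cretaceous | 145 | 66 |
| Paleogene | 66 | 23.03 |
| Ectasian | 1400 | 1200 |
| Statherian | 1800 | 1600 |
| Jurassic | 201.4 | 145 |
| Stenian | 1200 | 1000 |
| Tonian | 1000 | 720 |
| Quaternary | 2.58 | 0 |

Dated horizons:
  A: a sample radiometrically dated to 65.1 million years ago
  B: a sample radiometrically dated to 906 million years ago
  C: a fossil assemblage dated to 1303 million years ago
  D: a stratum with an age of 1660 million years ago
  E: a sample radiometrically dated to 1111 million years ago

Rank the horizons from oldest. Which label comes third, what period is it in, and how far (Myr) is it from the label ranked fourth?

E, in the Stenian; 205 million years to B

Larger Ma means older, so oldest first: D 1660 > C 1303 > E 1111 > B 906 > A 65.1.
Counting 3 along gives E (1111 Ma); the excerpt puts that inside the Stenian, 1200–1000 Ma.
Next in line is B (906 Ma), and 1111 − 906 = 205 Myr.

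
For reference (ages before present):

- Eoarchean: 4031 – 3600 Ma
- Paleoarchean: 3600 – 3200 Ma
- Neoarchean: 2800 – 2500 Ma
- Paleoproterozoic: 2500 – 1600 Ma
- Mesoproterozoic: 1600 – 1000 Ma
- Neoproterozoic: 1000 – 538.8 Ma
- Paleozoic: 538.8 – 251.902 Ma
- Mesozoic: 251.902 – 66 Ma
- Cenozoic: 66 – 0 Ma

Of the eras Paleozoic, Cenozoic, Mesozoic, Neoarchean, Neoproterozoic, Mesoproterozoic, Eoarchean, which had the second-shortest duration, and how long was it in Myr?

Mesozoic, 185.902 million years

Start − end for each: Paleozoic 538.8 − 251.902 = 286.898; Cenozoic 66 − 0 = 66; Mesozoic 251.902 − 66 = 185.902; Neoarchean 2800 − 2500 = 300; Neoproterozoic 1000 − 538.8 = 461.2; Mesoproterozoic 1600 − 1000 = 600; Eoarchean 4031 − 3600 = 431.
Ranking these from shortest: Cenozoic < Mesozoic < Paleozoic < Neoarchean < Eoarchean < Neoproterozoic < Mesoproterozoic.
Position 2 in that ranking is Mesozoic, which lasted 185.902 Myr.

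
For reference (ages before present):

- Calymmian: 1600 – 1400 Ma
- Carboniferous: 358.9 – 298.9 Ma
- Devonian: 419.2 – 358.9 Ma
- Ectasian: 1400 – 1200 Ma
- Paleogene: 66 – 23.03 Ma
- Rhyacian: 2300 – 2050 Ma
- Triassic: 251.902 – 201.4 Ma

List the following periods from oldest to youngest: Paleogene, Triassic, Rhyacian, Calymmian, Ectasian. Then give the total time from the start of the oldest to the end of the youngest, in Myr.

Rhyacian, Calymmian, Ectasian, Triassic, Paleogene; total span 2276.97 Myr

Start ages (Ma): Rhyacian 2300, Calymmian 1600, Ectasian 1400, Triassic 251.902, Paleogene 66.
Ordered oldest to youngest: Rhyacian, Calymmian, Ectasian, Triassic, Paleogene.
Span = 2300 − 23.03 = 2276.97 Myr.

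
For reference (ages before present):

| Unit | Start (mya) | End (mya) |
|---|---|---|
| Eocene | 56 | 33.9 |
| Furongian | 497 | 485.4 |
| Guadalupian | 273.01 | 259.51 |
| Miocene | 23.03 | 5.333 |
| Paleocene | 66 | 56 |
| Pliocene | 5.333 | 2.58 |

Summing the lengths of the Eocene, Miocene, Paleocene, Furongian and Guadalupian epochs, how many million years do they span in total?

Each duration: Eocene = 22.1; Miocene = 17.697; Paleocene = 10; Furongian = 11.6; Guadalupian = 13.5.
Sum: 22.1 + 17.697 + 10 + 11.6 + 13.5 = 74.897 Myr.

74.897 million years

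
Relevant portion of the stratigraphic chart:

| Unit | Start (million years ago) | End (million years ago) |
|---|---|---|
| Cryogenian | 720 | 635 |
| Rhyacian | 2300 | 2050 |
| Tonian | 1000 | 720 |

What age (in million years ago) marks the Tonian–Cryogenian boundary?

The Tonian ends and the Cryogenian begins at 720 million years ago.

720 million years ago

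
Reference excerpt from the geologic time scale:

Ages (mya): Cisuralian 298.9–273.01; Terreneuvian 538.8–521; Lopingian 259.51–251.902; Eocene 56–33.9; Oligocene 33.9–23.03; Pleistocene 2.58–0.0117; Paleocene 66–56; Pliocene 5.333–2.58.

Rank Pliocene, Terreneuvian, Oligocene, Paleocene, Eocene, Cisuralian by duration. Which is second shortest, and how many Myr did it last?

Paleocene, 10 million years

Start − end for each: Pliocene 5.333 − 2.58 = 2.753; Terreneuvian 538.8 − 521 = 17.8; Oligocene 33.9 − 23.03 = 10.87; Paleocene 66 − 56 = 10; Eocene 56 − 33.9 = 22.1; Cisuralian 298.9 − 273.01 = 25.89.
Ranking these from shortest: Pliocene < Paleocene < Oligocene < Terreneuvian < Eocene < Cisuralian.
Position 2 in that ranking is Paleocene, which lasted 10 Myr.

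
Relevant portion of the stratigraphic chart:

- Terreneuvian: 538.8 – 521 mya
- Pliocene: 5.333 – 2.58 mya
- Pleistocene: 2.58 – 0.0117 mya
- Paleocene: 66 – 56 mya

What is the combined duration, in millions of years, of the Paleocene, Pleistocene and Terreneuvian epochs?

30.3683 million years

Duration is start − end for each: (66 − 56) + (2.58 − 0.0117) + (538.8 − 521).
That is 10 + 2.5683 + 17.8, which totals 30.3683 million years.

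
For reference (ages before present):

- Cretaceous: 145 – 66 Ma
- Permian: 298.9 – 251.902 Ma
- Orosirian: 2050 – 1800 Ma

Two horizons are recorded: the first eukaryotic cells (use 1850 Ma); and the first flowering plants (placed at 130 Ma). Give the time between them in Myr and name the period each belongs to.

Elapsed time: 1850 − 130 = 1720 Myr.
1850 Ma lies within 2050–1800 Ma: Orosirian.
130 Ma lies within 145–66 Ma: Cretaceous.

1720 million years apart; the first in the Orosirian, the second in the Cretaceous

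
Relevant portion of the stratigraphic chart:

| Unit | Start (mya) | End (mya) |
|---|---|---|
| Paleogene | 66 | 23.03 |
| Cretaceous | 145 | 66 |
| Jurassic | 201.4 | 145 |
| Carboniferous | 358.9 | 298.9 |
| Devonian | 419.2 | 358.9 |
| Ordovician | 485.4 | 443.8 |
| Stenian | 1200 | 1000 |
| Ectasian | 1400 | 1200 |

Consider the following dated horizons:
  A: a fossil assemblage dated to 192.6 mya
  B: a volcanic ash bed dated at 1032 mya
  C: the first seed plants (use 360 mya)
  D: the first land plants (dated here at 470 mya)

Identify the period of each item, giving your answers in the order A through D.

A — Jurassic; B — Stenian; C — Devonian; D — Ordovician

Match each age against the start–end ranges in the excerpt: A = 192.6 Ma → Jurassic (201.4–145); B = 1032 Ma → Stenian (1200–1000); C = 360 Ma → Devonian (419.2–358.9); D = 470 Ma → Ordovician (485.4–443.8).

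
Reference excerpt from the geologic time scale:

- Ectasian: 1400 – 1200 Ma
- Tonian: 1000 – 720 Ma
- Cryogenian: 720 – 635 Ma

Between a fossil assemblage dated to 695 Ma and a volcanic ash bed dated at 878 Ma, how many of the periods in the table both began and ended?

The older date is 878 Ma and the younger is 695 Ma.
No period both begins after 878 Ma and ends before 695 Ma, so the count is 0.

0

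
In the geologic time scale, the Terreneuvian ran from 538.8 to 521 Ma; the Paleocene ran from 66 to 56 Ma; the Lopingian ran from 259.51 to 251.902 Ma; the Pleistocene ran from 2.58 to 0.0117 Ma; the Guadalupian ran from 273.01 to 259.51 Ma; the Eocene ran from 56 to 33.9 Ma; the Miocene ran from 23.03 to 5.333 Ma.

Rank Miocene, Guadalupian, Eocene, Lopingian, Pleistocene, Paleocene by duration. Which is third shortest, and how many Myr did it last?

Start − end for each: Miocene 23.03 − 5.333 = 17.697; Guadalupian 273.01 − 259.51 = 13.5; Eocene 56 − 33.9 = 22.1; Lopingian 259.51 − 251.902 = 7.608; Pleistocene 2.58 − 0.0117 = 2.5683; Paleocene 66 − 56 = 10.
Ranking these from shortest: Pleistocene < Lopingian < Paleocene < Guadalupian < Miocene < Eocene.
Position 3 in that ranking is Paleocene, which lasted 10 Myr.

Paleocene, 10 million years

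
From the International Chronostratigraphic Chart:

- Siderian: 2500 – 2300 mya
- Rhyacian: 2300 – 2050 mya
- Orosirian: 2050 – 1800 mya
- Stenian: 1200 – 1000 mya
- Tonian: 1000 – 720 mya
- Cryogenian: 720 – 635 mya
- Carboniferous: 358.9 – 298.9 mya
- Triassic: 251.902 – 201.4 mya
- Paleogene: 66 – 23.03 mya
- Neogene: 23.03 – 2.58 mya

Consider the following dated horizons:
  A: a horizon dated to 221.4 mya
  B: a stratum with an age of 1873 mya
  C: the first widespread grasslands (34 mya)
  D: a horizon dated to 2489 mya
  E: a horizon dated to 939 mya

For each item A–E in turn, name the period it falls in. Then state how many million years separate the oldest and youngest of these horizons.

A — Triassic; B — Orosirian; C — Paleogene; D — Siderian; E — Tonian; span 2455 million years

Match each age against the start–end ranges in the excerpt: A = 221.4 Ma → Triassic (251.902–201.4); B = 1873 Ma → Orosirian (2050–1800); C = 34 Ma → Paleogene (66–23.03); D = 2489 Ma → Siderian (2500–2300); E = 939 Ma → Tonian (1000–720).
The largest age is 2489 Ma and the smallest is 34 Ma; their difference is 2455 Myr.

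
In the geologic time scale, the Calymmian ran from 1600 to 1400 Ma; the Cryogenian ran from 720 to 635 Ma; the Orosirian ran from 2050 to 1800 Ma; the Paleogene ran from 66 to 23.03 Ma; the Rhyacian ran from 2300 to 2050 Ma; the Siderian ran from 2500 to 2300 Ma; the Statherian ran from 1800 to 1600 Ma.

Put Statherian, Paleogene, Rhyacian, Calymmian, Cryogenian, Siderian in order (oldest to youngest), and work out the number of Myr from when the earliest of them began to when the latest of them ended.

Start ages (Ma): Siderian 2500, Rhyacian 2300, Statherian 1800, Calymmian 1600, Cryogenian 720, Paleogene 66.
Ordered oldest to youngest: Siderian, Rhyacian, Statherian, Calymmian, Cryogenian, Paleogene.
Span = 2500 − 23.03 = 2476.97 Myr.

Siderian, Rhyacian, Statherian, Calymmian, Cryogenian, Paleogene; total span 2476.97 Myr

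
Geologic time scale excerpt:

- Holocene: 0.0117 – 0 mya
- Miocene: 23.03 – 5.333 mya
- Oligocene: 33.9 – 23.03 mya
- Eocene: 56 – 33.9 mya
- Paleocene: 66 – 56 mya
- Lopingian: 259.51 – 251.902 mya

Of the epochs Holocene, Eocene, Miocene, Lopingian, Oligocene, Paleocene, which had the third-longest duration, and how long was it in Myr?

Durations: Holocene 0.0117; Eocene 22.1; Miocene 17.697; Lopingian 7.608; Oligocene 10.87; Paleocene 10 Myr.
Sorted longest-first: Eocene (22.1), Miocene (17.697), Oligocene (10.87), Paleocene (10), Lopingian (7.608), Holocene (0.0117).
The third longest is Oligocene at 10.87 Myr.

Oligocene, 10.87 million years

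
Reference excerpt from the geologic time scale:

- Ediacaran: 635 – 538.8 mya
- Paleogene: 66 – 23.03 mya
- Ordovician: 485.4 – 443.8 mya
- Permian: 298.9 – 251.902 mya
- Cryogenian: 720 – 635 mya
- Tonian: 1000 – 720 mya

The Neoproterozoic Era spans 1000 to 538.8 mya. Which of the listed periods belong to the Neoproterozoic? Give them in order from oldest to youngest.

Periods with both bounds inside 1000–538.8 Ma: Tonian (1000–720), Cryogenian (720–635), Ediacaran (635–538.8).

Tonian, Cryogenian, Ediacaran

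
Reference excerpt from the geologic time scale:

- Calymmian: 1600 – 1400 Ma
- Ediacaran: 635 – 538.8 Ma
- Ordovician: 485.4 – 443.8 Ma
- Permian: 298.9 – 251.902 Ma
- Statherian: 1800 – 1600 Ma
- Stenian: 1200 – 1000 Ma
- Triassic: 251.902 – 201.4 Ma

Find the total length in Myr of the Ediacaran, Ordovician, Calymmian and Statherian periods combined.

537.8 million years

Each duration: Ediacaran = 96.2; Ordovician = 41.6; Calymmian = 200; Statherian = 200.
Sum: 96.2 + 41.6 + 200 + 200 = 537.8 Myr.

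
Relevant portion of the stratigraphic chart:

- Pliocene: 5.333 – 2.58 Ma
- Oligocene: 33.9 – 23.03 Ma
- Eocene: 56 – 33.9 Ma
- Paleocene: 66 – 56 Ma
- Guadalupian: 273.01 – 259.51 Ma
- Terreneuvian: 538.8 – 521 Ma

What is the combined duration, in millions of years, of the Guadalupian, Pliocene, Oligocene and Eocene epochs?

49.223 million years

Each duration: Guadalupian = 13.5; Pliocene = 2.753; Oligocene = 10.87; Eocene = 22.1.
Sum: 13.5 + 2.753 + 10.87 + 22.1 = 49.223 Myr.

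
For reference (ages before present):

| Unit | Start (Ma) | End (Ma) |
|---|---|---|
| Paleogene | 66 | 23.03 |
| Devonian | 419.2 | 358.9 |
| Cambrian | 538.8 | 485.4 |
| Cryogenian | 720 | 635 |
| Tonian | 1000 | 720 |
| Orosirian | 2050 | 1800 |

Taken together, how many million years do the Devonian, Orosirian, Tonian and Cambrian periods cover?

Each duration: Devonian = 60.3; Orosirian = 250; Tonian = 280; Cambrian = 53.4.
Sum: 60.3 + 250 + 280 + 53.4 = 643.7 Myr.

643.7 million years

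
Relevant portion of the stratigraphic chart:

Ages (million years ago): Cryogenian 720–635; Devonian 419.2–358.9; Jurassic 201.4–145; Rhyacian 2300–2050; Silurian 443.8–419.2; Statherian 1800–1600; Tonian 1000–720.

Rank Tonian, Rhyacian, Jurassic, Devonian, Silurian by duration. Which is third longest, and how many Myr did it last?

Devonian, 60.3 million years

Durations: Tonian 280; Rhyacian 250; Jurassic 56.4; Devonian 60.3; Silurian 24.6 Myr.
Sorted longest-first: Tonian (280), Rhyacian (250), Devonian (60.3), Jurassic (56.4), Silurian (24.6).
The third longest is Devonian at 60.3 Myr.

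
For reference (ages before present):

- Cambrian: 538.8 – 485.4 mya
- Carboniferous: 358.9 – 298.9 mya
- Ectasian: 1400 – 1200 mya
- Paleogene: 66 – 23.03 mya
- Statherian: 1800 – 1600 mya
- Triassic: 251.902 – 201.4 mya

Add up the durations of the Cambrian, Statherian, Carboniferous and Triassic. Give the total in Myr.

Duration is start − end for each: (538.8 − 485.4) + (1800 − 1600) + (358.9 − 298.9) + (251.902 − 201.4).
That is 53.4 + 200 + 60 + 50.502, which totals 363.902 million years.

363.902 million years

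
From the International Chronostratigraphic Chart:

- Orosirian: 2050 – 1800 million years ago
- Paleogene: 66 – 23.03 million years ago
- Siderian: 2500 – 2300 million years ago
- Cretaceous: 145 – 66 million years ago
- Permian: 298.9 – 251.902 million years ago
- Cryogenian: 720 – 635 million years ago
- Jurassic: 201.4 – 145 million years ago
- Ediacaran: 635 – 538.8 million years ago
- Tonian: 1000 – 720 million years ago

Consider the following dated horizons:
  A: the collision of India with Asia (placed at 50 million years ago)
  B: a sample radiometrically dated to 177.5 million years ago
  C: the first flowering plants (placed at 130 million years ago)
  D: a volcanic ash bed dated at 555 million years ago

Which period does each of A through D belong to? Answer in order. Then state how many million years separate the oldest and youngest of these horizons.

A — Paleogene; B — Jurassic; C — Cretaceous; D — Ediacaran; span 505 million years

A: 50 Ma lies in 66–23.03 Ma, so Paleogene.
B: 177.5 Ma lies in 201.4–145 Ma, so Jurassic.
C: 130 Ma lies in 145–66 Ma, so Cretaceous.
D: 555 Ma lies in 635–538.8 Ma, so Ediacaran.
Oldest = 555 Ma, youngest = 50 Ma → span 505 Myr.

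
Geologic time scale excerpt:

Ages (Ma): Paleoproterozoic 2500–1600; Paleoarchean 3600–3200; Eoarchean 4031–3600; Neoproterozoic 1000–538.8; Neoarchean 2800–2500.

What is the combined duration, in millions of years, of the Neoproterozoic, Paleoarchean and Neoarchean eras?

1161.2 million years

Each duration: Neoproterozoic = 461.2; Paleoarchean = 400; Neoarchean = 300.
Sum: 461.2 + 400 + 300 = 1161.2 Myr.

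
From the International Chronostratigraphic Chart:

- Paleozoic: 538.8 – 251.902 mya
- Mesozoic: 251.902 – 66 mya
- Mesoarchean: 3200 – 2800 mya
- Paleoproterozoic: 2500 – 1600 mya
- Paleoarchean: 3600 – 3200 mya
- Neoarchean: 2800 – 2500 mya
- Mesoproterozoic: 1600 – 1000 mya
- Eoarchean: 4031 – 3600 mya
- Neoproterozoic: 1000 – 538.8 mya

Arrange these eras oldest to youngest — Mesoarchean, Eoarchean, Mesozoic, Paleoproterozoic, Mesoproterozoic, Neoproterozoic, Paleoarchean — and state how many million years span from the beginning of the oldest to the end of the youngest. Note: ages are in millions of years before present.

Eoarchean, Paleoarchean, Mesoarchean, Paleoproterozoic, Mesoproterozoic, Neoproterozoic, Mesozoic; total span 3965 Myr

Start ages (Ma): Eoarchean 4031, Paleoarchean 3600, Mesoarchean 3200, Paleoproterozoic 2500, Mesoproterozoic 1600, Neoproterozoic 1000, Mesozoic 251.902.
Ordered oldest to youngest: Eoarchean, Paleoarchean, Mesoarchean, Paleoproterozoic, Mesoproterozoic, Neoproterozoic, Mesozoic.
Span = 4031 − 66 = 3965 Myr.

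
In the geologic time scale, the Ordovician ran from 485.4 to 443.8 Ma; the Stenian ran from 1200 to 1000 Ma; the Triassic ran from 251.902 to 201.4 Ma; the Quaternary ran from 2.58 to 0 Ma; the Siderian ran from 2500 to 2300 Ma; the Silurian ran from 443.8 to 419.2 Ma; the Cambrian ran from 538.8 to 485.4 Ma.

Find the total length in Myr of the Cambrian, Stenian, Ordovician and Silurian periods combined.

319.6 million years

Duration is start − end for each: (538.8 − 485.4) + (1200 − 1000) + (485.4 − 443.8) + (443.8 − 419.2).
That is 53.4 + 200 + 41.6 + 24.6, which totals 319.6 million years.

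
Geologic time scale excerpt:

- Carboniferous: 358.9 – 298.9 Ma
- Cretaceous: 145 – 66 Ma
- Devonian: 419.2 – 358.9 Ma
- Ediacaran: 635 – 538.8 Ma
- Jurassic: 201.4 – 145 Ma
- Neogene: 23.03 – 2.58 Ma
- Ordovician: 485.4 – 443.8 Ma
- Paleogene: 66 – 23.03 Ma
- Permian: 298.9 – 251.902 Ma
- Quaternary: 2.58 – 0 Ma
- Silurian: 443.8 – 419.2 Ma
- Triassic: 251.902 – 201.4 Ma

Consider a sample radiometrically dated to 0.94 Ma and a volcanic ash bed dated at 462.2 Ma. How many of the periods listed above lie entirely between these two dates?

462.2 Ma sits inside the Ordovician (485.4–443.8) and 0.94 Ma inside the Quaternary (2.58–0); neither of those is wholly between the two dates.
The listed periods lying completely between them are Silurian, Devonian, Carboniferous, Permian, Triassic, Jurassic, Cretaceous, Paleogene, Neogene — 9 in all.

9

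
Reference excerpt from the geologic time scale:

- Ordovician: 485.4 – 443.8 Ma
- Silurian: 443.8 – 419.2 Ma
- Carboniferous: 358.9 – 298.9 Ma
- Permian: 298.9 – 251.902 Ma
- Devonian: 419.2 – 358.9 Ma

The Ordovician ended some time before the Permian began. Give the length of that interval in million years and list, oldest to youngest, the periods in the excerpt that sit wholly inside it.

144.9 million years; Silurian, Devonian, Carboniferous

End of Ordovician = 443.8 Ma; start of Permian = 298.9 Ma.
Gap = 443.8 − 298.9 = 144.9 Myr.
Periods wholly inside 443.8–298.9 Ma: Silurian (443.8–419.2), Devonian (419.2–358.9), Carboniferous (358.9–298.9).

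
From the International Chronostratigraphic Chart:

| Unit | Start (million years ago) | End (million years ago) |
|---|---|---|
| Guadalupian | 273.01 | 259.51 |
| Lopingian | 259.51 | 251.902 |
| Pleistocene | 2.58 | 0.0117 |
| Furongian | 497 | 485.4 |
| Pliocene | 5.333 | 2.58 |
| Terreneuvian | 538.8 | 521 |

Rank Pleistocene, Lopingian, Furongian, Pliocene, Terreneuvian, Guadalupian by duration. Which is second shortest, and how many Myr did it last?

Pliocene, 2.753 million years

Durations: Pleistocene 2.5683; Lopingian 7.608; Furongian 11.6; Pliocene 2.753; Terreneuvian 17.8; Guadalupian 13.5 Myr.
Sorted shortest-first: Pleistocene (2.5683), Pliocene (2.753), Lopingian (7.608), Furongian (11.6), Guadalupian (13.5), Terreneuvian (17.8).
The second shortest is Pliocene at 2.753 Myr.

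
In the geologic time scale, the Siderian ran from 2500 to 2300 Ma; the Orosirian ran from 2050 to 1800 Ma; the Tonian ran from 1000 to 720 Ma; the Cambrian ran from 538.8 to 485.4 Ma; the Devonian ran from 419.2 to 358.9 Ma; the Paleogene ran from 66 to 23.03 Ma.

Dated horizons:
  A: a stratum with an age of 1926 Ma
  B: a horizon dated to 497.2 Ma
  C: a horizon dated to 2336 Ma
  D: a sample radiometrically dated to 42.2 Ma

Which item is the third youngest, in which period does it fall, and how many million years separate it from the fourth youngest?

Sorted youngest-first by Ma: D (42.2), B (497.2), A (1926), C (2336).
The third youngest is A at 1926 Ma, which lies in 2050–1800 Ma: the Orosirian.
The fourth youngest is C at 2336 Ma; separation = |1926 − 2336| = 410 Myr.

A, in the Orosirian; 410 million years to C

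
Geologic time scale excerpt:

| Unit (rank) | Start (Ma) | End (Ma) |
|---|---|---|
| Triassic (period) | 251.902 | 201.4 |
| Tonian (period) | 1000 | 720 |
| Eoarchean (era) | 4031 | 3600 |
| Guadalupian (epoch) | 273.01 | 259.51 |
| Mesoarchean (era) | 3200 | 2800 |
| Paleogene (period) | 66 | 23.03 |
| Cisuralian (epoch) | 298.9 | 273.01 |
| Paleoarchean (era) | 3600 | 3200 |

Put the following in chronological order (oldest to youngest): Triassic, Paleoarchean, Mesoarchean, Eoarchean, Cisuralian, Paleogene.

Eoarchean → Paleoarchean → Mesoarchean → Cisuralian → Triassic → Paleogene

The oldest of these is Eoarchean (starts 4031 Ma) and the youngest is Paleogene (ends 23.03 Ma).
In between, by decreasing start age: Paleoarchean (3600), Mesoarchean (3200), Cisuralian (298.9), Triassic (251.902).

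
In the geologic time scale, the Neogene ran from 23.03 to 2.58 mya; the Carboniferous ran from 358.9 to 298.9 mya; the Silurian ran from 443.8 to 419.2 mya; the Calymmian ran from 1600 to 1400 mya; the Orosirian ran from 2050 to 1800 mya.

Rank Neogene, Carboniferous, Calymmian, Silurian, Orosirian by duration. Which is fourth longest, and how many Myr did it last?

Silurian, 24.6 million years

Start − end for each: Neogene 23.03 − 2.58 = 20.45; Carboniferous 358.9 − 298.9 = 60; Calymmian 1600 − 1400 = 200; Silurian 443.8 − 419.2 = 24.6; Orosirian 2050 − 1800 = 250.
Ranking these from longest: Orosirian > Calymmian > Carboniferous > Silurian > Neogene.
Position 4 in that ranking is Silurian, which lasted 24.6 Myr.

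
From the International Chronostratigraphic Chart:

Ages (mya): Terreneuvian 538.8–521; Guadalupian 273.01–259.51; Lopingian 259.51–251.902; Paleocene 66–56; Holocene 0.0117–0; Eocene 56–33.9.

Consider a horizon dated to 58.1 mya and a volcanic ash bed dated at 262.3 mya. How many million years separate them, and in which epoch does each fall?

204.2 million years apart; the first in the Paleocene, the second in the Guadalupian

Elapsed time: 262.3 − 58.1 = 204.2 Myr.
58.1 Ma lies within 66–56 Ma: Paleocene.
262.3 Ma lies within 273.01–259.51 Ma: Guadalupian.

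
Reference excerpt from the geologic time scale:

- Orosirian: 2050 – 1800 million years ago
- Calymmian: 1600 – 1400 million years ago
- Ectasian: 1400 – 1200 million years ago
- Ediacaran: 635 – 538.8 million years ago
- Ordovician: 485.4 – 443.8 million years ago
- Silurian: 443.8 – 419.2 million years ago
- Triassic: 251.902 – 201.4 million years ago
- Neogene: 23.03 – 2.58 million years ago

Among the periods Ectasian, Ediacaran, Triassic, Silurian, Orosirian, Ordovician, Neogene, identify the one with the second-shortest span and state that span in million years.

Start − end for each: Ectasian 1400 − 1200 = 200; Ediacaran 635 − 538.8 = 96.2; Triassic 251.902 − 201.4 = 50.502; Silurian 443.8 − 419.2 = 24.6; Orosirian 2050 − 1800 = 250; Ordovician 485.4 − 443.8 = 41.6; Neogene 23.03 − 2.58 = 20.45.
Ranking these from shortest: Neogene < Silurian < Ordovician < Triassic < Ediacaran < Ectasian < Orosirian.
Position 2 in that ranking is Silurian, which lasted 24.6 Myr.

Silurian, 24.6 million years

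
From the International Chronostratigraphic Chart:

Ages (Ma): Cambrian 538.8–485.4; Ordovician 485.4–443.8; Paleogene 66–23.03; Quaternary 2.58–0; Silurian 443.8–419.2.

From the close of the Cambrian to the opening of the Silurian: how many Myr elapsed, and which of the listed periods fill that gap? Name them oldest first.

41.6 million years; Ordovician

The Cambrian closes at 485.4 Ma and the Silurian opens at 443.8 Ma, so the interval is 485.4 − 443.8 = 41.6 Myr.
A period fits inside if it starts at or after 485.4 Ma and ends at or before 443.8 Ma; oldest first that gives Ordovician.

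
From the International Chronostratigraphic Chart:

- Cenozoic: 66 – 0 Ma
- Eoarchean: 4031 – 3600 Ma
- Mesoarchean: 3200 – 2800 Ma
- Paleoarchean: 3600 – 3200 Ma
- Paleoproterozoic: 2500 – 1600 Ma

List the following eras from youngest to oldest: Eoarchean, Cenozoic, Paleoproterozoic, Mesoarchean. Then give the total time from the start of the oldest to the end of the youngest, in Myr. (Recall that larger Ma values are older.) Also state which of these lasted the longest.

Start ages (Ma): Eoarchean 4031, Mesoarchean 3200, Paleoproterozoic 2500, Cenozoic 66.
Ordered youngest to oldest: Cenozoic, Paleoproterozoic, Mesoarchean, Eoarchean.
Span = 4031 − 0 = 4031 Myr.
Durations: Paleoproterozoic 900, Mesoarchean 400, Eoarchean 431, Cenozoic 66 → longest is Paleoproterozoic (900 Myr).

Cenozoic, Paleoproterozoic, Mesoarchean, Eoarchean; total span 4031 Myr; longest is Paleoproterozoic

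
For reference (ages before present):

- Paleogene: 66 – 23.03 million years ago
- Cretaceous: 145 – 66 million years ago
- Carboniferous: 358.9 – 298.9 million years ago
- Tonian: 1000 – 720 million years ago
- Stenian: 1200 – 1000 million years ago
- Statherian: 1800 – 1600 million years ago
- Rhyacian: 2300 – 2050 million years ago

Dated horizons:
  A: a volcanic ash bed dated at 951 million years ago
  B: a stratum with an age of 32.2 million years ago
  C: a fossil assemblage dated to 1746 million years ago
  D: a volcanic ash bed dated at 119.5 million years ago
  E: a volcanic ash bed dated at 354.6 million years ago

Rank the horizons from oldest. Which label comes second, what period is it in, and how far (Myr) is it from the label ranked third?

A, in the Tonian; 596.4 million years to E

Sorted oldest-first by Ma: C (1746), A (951), E (354.6), D (119.5), B (32.2).
The second oldest is A at 951 Ma, which lies in 1000–720 Ma: the Tonian.
The third oldest is E at 354.6 Ma; separation = |951 − 354.6| = 596.4 Myr.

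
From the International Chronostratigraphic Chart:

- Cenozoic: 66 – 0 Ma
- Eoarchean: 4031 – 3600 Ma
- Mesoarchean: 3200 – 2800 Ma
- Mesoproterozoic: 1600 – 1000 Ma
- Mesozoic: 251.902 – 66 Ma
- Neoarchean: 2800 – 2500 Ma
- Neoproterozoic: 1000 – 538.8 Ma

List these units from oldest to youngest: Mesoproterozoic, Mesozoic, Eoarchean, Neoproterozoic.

The oldest of these is Eoarchean (starts 4031 Ma) and the youngest is Mesozoic (ends 66 Ma).
In between, by decreasing start age: Mesoproterozoic (1600), Neoproterozoic (1000).

Eoarchean, Mesoproterozoic, Neoproterozoic, Mesozoic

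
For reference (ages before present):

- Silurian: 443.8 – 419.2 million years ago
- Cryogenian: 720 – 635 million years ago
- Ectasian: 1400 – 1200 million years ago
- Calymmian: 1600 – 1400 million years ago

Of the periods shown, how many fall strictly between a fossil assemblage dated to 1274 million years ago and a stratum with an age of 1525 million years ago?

The older date is 1525 Ma and the younger is 1274 Ma.
No period both begins after 1525 Ma and ends before 1274 Ma, so the count is 0.

0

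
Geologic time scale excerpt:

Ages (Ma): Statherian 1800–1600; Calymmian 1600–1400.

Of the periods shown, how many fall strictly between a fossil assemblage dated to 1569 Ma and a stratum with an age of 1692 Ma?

The older date is 1692 Ma and the younger is 1569 Ma.
No period both begins after 1692 Ma and ends before 1569 Ma, so the count is 0.

0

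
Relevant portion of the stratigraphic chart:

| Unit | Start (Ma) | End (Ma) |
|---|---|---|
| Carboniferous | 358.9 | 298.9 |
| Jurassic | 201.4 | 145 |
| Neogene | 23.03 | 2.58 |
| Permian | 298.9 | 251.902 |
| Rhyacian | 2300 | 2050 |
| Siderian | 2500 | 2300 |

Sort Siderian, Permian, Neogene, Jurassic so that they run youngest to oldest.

Sorting by start age (ascending Ma, since larger Ma = older): Neogene start 23.03, Jurassic start 201.4, Permian start 298.9, Siderian start 2500.

Neogene, Jurassic, Permian, Siderian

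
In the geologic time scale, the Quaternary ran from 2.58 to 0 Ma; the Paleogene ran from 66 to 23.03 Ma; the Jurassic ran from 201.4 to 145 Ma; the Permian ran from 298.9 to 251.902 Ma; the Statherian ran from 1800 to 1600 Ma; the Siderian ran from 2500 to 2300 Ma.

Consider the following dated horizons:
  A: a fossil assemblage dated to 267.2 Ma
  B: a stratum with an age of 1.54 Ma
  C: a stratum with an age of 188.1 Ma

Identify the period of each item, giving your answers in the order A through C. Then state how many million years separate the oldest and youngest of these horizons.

Match each age against the start–end ranges in the excerpt: A = 267.2 Ma → Permian (298.9–251.902); B = 1.54 Ma → Quaternary (2.58–0); C = 188.1 Ma → Jurassic (201.4–145).
The largest age is 267.2 Ma and the smallest is 1.54 Ma; their difference is 265.66 Myr.

A — Permian; B — Quaternary; C — Jurassic; span 265.66 million years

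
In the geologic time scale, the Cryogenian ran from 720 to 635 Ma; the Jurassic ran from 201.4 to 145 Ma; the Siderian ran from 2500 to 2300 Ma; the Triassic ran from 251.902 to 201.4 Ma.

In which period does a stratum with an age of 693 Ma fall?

693 Ma lies between 720 and 635 Ma, so it falls in the Cryogenian.

Cryogenian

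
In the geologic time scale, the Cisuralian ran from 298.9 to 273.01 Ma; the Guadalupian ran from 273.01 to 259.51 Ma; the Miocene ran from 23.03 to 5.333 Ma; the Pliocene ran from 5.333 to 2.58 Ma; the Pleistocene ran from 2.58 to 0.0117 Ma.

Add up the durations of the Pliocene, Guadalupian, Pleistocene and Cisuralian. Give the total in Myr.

Duration is start − end for each: (5.333 − 2.58) + (273.01 − 259.51) + (2.58 − 0.0117) + (298.9 − 273.01).
That is 2.753 + 13.5 + 2.5683 + 25.89, which totals 44.7113 million years.

44.7113 million years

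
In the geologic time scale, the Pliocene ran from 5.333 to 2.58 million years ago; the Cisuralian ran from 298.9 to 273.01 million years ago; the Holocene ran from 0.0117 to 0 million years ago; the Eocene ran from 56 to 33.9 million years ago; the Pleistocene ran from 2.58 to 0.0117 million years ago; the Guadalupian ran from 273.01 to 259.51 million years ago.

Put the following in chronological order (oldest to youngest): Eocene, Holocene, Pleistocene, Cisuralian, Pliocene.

The oldest of these is Cisuralian (starts 298.9 Ma) and the youngest is Holocene (ends 0 Ma).
In between, by decreasing start age: Eocene (56), Pliocene (5.333), Pleistocene (2.58).

Cisuralian → Eocene → Pliocene → Pleistocene → Holocene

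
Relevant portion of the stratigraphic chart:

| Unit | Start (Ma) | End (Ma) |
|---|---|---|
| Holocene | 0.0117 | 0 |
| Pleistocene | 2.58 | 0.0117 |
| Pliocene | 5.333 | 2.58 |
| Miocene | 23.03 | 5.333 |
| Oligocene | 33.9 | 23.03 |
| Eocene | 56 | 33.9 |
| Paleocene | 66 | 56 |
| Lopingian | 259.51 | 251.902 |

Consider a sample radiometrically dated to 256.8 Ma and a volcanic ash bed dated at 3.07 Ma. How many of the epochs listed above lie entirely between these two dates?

4

256.8 Ma sits inside the Lopingian (259.51–251.902) and 3.07 Ma inside the Pliocene (5.333–2.58); neither of those is wholly between the two dates.
The listed epochs lying completely between them are Paleocene, Eocene, Oligocene, Miocene — 4 in all.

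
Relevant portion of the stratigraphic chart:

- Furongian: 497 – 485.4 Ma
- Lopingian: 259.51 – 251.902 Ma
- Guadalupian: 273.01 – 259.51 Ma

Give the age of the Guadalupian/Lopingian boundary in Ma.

259.51 Ma

The Guadalupian ends and the Lopingian begins at 259.51 Ma.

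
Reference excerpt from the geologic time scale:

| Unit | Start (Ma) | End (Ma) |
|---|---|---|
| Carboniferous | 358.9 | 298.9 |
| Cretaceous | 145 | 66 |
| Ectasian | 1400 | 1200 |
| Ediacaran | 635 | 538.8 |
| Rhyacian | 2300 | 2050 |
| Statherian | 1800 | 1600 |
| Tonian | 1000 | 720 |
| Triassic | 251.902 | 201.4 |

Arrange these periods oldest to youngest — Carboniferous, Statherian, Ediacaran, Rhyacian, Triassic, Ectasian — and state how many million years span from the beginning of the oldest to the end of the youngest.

Rhyacian → Statherian → Ectasian → Ediacaran → Carboniferous → Triassic; total span 2098.6 Myr

From the excerpt: Carboniferous 358.9–298.9; Statherian 1800–1600; Ediacaran 635–538.8; Rhyacian 2300–2050; Triassic 251.902–201.4; Ectasian 1400–1200 (Ma).
Larger Ma is earlier, so the oldest is Rhyacian and the youngest is Triassic; oldest to youngest: Rhyacian, Statherian, Ectasian, Ediacaran, Carboniferous, Triassic.
Oldest start 2300 minus youngest end 201.4 gives 2098.6 Myr overall.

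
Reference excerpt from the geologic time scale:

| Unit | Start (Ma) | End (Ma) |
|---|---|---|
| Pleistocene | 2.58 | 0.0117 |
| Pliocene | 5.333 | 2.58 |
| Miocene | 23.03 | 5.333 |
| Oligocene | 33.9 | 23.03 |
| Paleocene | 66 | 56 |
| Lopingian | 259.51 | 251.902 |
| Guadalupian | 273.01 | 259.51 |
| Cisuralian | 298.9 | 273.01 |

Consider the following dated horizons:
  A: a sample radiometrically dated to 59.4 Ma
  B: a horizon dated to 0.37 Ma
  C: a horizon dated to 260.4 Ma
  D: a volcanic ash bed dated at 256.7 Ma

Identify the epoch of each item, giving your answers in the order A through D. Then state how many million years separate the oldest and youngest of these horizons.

A — Paleocene; B — Pleistocene; C — Guadalupian; D — Lopingian; span 260.03 million years

A: 59.4 Ma lies in 66–56 Ma, so Paleocene.
B: 0.37 Ma lies in 2.58–0.0117 Ma, so Pleistocene.
C: 260.4 Ma lies in 273.01–259.51 Ma, so Guadalupian.
D: 256.7 Ma lies in 259.51–251.902 Ma, so Lopingian.
Oldest = 260.4 Ma, youngest = 0.37 Ma → span 260.03 Myr.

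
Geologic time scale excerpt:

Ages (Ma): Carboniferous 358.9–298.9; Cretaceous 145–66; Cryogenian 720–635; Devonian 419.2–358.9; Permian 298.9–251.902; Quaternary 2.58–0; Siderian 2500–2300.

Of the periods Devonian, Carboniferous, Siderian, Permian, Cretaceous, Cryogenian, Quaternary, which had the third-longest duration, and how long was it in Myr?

Cretaceous, 79 million years

Start − end for each: Devonian 419.2 − 358.9 = 60.3; Carboniferous 358.9 − 298.9 = 60; Siderian 2500 − 2300 = 200; Permian 298.9 − 251.902 = 46.998; Cretaceous 145 − 66 = 79; Cryogenian 720 − 635 = 85; Quaternary 2.58 − 0 = 2.58.
Ranking these from longest: Siderian > Cryogenian > Cretaceous > Devonian > Carboniferous > Permian > Quaternary.
Position 3 in that ranking is Cretaceous, which lasted 79 Myr.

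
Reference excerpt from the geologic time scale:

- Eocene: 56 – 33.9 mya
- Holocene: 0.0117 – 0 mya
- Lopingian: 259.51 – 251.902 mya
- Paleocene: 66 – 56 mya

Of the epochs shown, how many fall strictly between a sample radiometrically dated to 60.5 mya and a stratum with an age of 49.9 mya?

Checking each listed span, none has both start < 60.5 Ma and end > 49.9 Ma — every epoch straddles one of the two dates or lies outside them — so the count is 0.

0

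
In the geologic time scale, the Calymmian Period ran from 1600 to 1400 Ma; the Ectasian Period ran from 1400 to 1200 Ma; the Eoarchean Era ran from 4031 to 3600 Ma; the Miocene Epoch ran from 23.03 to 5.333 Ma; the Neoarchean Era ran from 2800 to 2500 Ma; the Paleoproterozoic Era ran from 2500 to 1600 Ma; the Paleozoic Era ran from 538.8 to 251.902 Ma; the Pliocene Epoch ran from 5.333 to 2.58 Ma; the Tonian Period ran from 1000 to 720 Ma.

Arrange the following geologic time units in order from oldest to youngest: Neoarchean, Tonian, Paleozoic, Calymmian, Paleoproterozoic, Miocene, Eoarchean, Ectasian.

Eoarchean, Neoarchean, Paleoproterozoic, Calymmian, Ectasian, Tonian, Paleozoic, Miocene

Read off each span (Ma): Neoarchean 2800–2500; Tonian 1000–720; Paleozoic 538.8–251.902; Calymmian 1600–1400; Paleoproterozoic 2500–1600; Miocene 23.03–5.333; Eoarchean 4031–3600; Ectasian 1400–1200.
Larger Ma is older, so oldest→youngest is Eoarchean, Neoarchean, Paleoproterozoic, Calymmian, Ectasian, Tonian, Paleozoic, Miocene.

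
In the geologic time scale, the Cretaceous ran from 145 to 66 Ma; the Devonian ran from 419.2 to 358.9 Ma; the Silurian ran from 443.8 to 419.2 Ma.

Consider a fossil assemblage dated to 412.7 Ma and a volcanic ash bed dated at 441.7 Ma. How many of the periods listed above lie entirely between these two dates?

Checking each listed span, none has both start < 441.7 Ma and end > 412.7 Ma — every period straddles one of the two dates or lies outside them — so the count is 0.

0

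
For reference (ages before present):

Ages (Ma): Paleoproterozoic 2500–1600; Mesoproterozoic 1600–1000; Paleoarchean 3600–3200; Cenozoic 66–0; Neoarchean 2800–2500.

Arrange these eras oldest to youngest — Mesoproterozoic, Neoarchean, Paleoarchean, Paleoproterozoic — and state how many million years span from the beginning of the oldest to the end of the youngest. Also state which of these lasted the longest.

Paleoarchean, Neoarchean, Paleoproterozoic, Mesoproterozoic; total span 2600 Myr; longest is Paleoproterozoic

From the excerpt: Mesoproterozoic 1600–1000; Neoarchean 2800–2500; Paleoarchean 3600–3200; Paleoproterozoic 2500–1600 (Ma).
Larger Ma is earlier, so the oldest is Paleoarchean and the youngest is Mesoproterozoic; oldest to youngest: Paleoarchean, Neoarchean, Paleoproterozoic, Mesoproterozoic.
Oldest start 3600 minus youngest end 1000 gives 2600 Myr overall.
Individual lengths (start − end): Neoarchean 300; Paleoproterozoic 900; Paleoarchean 400; Mesoproterozoic 600. The largest is Paleoproterozoic at 900 Myr.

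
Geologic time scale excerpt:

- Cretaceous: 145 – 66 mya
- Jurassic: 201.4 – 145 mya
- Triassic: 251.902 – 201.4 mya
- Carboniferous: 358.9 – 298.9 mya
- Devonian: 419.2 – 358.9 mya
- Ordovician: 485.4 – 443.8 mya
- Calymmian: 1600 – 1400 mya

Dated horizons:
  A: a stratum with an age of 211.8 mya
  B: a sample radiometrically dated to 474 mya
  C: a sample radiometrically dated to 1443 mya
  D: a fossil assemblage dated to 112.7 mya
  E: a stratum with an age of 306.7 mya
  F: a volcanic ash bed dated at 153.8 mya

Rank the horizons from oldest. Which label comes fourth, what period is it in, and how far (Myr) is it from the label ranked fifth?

A, in the Triassic; 58 million years to F

Larger Ma means older, so oldest first: C 1443 > B 474 > E 306.7 > A 211.8 > F 153.8 > D 112.7.
Counting 4 along gives A (211.8 Ma); the excerpt puts that inside the Triassic, 251.902–201.4 Ma.
Next in line is F (153.8 Ma), and 211.8 − 153.8 = 58 Myr.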